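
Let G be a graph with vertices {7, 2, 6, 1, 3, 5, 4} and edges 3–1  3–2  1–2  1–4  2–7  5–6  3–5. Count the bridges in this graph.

4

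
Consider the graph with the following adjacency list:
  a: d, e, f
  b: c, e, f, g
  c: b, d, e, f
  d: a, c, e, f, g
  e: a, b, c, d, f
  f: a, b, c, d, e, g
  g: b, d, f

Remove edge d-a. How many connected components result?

1

d and a are still connected via d-e-a, so the component count stays at 1.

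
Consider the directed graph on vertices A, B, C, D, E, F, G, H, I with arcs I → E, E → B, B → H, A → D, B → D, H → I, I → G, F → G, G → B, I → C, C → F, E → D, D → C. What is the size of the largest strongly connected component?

{B, C, D, E, F, G, H, I} are all mutually reachable — one SCC of size 8.
{A} is an SCC by itself.
The largest has 8 vertices.

8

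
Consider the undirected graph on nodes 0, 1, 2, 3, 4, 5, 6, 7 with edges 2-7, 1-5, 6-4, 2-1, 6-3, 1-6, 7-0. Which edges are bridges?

removing 2-7 disconnects 2 from 7; removing 1-6 disconnects 1 from 6; removing 3-6 disconnects 3 from 6; removing 0-7 disconnects 0 from 7 — these are bridges.
In total 7 edges are bridges.

0-7, 1-2, 1-5, 1-6, 2-7, 3-6, 4-6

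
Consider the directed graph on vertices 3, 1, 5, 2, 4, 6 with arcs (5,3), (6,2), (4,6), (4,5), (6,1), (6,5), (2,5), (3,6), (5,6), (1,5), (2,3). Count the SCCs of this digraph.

2

{1, 2, 3, 5, 6} are all mutually reachable — one SCC of size 5.
{4} is an SCC by itself.
That gives 2 strongly connected components.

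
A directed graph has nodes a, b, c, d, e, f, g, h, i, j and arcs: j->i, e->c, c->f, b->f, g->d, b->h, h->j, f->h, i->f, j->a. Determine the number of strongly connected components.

7

{f, h, i, j} are all mutually reachable — one SCC of size 4.
{g} is an SCC by itself.
{a} is an SCC by itself.
{b} is an SCC by itself.
{c} is an SCC by itself.
(and 2 more singleton SCCs)
That gives 7 strongly connected components.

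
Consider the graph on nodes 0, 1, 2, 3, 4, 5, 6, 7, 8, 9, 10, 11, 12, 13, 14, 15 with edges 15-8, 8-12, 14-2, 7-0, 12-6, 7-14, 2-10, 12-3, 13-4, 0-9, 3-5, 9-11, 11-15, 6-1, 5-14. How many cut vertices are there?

Removing 2 increases the component count from 2 to 3, so 2 is a cut vertex.
Removing 6 increases the component count from 2 to 3, so 6 is a cut vertex.
Removing 12 increases the component count from 2 to 3, so 12 is a cut vertex.
Likewise 14 is a cut vertex.
By contrast removing 15 leaves 2 components; it is not a cut vertex. No other vertex is a cut vertex either.

4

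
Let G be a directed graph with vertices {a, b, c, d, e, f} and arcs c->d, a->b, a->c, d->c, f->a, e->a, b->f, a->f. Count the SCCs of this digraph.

{a, b, f} are all mutually reachable — one SCC of size 3.
{c, d} are all mutually reachable — one SCC of size 2.
{e} is an SCC by itself.
That gives 3 strongly connected components.

3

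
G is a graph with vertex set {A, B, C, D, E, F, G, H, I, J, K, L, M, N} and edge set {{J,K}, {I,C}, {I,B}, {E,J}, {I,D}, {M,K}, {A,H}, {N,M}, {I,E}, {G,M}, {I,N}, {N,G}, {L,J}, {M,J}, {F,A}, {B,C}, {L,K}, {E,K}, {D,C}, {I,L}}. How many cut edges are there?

2

The edges on the cycle I-B-C-I are not bridges since each lies on that cycle.
But removing A–H disconnects A from H; removing F–A disconnects F from A — these are bridges.
That makes 2 bridges.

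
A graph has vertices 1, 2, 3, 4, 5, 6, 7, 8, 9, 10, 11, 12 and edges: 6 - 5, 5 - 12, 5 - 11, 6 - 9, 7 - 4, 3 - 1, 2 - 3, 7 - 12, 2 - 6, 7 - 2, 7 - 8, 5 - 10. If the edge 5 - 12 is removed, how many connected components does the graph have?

5 and 12 are still connected via 5-6-2-7-12, so the component count stays at 1.

1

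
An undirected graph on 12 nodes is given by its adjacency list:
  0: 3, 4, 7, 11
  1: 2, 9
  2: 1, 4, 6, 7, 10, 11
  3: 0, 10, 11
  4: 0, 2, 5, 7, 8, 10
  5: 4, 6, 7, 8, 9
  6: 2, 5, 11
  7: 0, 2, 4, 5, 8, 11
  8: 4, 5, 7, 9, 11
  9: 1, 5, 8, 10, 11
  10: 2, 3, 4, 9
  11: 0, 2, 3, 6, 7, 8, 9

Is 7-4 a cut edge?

No

After removing 7-4, the path 7-2-4 still connects them, so the edge is not a bridge.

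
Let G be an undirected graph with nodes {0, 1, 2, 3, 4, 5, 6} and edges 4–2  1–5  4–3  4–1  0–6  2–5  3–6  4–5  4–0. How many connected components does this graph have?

1

Starting from 0 we can reach 0, 1, 2, 3, 4, 5, 6. That is one component of size 7.
Total: 1 component.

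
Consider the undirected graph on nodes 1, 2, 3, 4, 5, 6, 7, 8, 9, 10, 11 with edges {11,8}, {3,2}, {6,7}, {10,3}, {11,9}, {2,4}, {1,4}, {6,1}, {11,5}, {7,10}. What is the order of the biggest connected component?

7

Starting from 5 we can reach 5, 8, 9, 11. That is one component of size 4.
Starting from 1 we can reach 1, 2, 3, 4, 6, 7, 10. That is one component of size 7.
The largest has 7 vertices.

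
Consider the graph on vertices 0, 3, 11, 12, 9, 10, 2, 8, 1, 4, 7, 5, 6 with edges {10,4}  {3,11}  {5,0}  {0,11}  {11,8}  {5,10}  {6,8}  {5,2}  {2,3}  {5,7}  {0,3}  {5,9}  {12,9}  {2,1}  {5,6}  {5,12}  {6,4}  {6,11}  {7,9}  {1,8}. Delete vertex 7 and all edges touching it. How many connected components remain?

1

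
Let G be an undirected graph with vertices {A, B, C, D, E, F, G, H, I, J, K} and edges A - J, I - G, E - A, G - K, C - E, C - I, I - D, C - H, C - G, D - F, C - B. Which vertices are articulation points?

A, C, D, E, G, I

Removing A increases the component count from 1 to 2, so A is a cut vertex.
Removing C increases the component count from 1 to 4, so C is a cut vertex.
Removing D increases the component count from 1 to 2, so D is a cut vertex.
Likewise E, G, I are cut vertices.
By contrast removing K leaves 1 component; it is not a cut vertex. No other vertex is a cut vertex either.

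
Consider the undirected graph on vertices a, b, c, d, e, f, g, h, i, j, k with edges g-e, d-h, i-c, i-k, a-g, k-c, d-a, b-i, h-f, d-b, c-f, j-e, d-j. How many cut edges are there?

The edges on the cycle d-a-g-e-j-d are not bridges since each lies on that cycle.
Every edge lies on some cycle, so there are no bridges.

0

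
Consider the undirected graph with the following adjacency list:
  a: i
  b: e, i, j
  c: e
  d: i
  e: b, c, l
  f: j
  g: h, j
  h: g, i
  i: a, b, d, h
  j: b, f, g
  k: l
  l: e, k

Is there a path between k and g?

Yes

From k we can reach a, b, c, d, e, f, g, h, i, j, k, l, which includes g.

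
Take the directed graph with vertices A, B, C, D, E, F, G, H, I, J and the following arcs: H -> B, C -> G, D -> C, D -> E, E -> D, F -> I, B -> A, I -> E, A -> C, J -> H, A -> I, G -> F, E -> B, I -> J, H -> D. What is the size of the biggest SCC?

{A, B, C, D, E, F, G, H, I, J} are all mutually reachable — one SCC of size 10.
The largest has 10 vertices.

10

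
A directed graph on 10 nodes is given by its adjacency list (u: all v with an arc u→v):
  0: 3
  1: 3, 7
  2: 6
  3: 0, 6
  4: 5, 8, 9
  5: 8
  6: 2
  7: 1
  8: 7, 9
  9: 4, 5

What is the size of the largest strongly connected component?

{4, 5, 8, 9} are all mutually reachable — one SCC of size 4.
{1, 7} are all mutually reachable — one SCC of size 2.
{2, 6} are all mutually reachable — one SCC of size 2.
{0, 3} are all mutually reachable — one SCC of size 2.
The largest has 4 vertices.

4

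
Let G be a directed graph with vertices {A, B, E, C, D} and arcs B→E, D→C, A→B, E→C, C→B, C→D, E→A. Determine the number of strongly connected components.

{A, B, C, D, E} are all mutually reachable — one SCC of size 5.
That gives 1 strongly connected component.

1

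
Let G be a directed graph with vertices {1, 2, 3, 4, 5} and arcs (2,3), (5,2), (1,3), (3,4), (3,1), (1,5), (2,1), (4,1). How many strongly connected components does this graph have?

1

{1, 2, 3, 4, 5} are all mutually reachable — one SCC of size 5.
That gives 1 strongly connected component.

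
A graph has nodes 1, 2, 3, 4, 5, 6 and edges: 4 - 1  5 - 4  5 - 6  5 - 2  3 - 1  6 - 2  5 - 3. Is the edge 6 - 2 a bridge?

After removing 6 - 2, the path 6-5-2 still connects them, so the edge is not a bridge.

No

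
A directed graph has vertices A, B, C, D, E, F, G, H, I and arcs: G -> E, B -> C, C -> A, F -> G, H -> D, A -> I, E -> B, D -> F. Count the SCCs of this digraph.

{H} is an SCC by itself.
{G} is an SCC by itself.
{A} is an SCC by itself.
{E} is an SCC by itself.
{D} is an SCC by itself.
(and 4 more singleton SCCs)
That gives 9 strongly connected components.

9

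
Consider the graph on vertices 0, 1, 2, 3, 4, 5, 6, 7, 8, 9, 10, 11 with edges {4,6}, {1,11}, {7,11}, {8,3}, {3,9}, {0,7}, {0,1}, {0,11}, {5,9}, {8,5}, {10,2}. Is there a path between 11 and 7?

Yes

From 11 we can reach 0, 1, 7, 11, which includes 7.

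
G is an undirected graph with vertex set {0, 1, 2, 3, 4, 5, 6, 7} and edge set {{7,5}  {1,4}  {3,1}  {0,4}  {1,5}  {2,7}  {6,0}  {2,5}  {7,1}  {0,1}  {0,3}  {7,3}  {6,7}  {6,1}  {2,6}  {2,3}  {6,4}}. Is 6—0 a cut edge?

No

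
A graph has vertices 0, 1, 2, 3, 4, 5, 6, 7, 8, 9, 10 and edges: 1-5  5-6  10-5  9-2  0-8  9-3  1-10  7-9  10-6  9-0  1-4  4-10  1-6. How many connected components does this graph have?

2

Starting from 1 we can reach 1, 4, 5, 6, 10. That is one component of size 5.
Starting from 0 we can reach 0, 2, 3, 7, 8, 9. That is one component of size 6.
Total: 2 components.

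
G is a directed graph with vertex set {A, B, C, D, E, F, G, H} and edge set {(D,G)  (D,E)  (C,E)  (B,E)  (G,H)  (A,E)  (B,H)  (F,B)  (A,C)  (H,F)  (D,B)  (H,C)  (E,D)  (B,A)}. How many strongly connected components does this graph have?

1

{A, B, C, D, E, F, G, H} are all mutually reachable — one SCC of size 8.
That gives 1 strongly connected component.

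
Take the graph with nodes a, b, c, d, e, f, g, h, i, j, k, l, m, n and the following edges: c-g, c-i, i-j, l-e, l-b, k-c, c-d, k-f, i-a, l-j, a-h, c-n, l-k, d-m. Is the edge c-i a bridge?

No

After removing c-i, the path c-k-l-j-i still connects them, so the edge is not a bridge.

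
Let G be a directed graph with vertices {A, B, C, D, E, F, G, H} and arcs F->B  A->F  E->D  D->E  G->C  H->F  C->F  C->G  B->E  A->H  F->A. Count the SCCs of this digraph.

4

{A, F, H} are all mutually reachable — one SCC of size 3.
{D, E} are all mutually reachable — one SCC of size 2.
{C, G} are all mutually reachable — one SCC of size 2.
{B} is an SCC by itself.
That gives 4 strongly connected components.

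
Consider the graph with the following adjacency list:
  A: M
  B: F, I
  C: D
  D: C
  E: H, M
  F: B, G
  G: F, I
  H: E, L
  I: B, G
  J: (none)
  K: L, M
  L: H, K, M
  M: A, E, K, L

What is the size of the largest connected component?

J is isolated — a component by itself.
Starting from C we can reach C, D. That is one component of size 2.
Starting from B we can reach B, F, G, I. That is one component of size 4.
Starting from A we can reach A, E, H, K, L, M. That is one component of size 6.
The largest has 6 vertices.

6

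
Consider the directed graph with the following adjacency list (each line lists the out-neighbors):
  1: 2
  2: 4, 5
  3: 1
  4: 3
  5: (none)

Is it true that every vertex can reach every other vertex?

There is no directed path from 5 to 3, so the graph is not strongly connected.

No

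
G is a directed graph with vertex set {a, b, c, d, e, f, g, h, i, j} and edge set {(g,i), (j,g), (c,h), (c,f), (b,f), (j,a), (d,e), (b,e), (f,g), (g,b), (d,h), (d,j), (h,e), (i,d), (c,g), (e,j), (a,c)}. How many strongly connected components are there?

{a, b, c, d, e, f, g, h, i, j} are all mutually reachable — one SCC of size 10.
That gives 1 strongly connected component.

1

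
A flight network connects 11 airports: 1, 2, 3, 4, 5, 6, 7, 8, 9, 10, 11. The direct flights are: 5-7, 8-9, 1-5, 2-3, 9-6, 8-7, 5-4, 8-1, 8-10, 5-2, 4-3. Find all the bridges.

10-8, 6-9, 8-9

The edges on the cycle 5-2-3-4-5 are not bridges since each lies on that cycle.
But removing 8-9 disconnects 8 from 9; removing 8-10 disconnects 8 from 10; removing 6-9 disconnects 6 from 9 — these are bridges.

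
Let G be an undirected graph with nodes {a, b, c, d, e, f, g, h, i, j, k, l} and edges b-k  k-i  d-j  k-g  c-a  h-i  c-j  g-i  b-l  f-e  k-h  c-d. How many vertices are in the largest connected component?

6

Starting from e we can reach e, f. That is one component of size 2.
Starting from a we can reach a, c, d, j. That is one component of size 4.
Starting from b we can reach b, g, h, i, k, l. That is one component of size 6.
The largest has 6 vertices.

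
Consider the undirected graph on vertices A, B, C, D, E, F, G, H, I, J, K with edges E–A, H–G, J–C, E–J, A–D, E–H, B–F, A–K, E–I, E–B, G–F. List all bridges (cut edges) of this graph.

The edges on the cycle E-H-G-F-B-E are not bridges since each lies on that cycle.
But removing A–E disconnects A from E; removing I–E disconnects I from E; removing E–J disconnects E from J; removing K–A disconnects K from A — these are bridges.
In total 6 edges are bridges.

A-D, A-E, A-K, C-J, E-I, E-J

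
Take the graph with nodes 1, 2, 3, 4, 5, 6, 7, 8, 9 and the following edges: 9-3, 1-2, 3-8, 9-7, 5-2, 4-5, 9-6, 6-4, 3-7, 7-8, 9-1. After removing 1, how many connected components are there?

With 1 gone, the remaining components are: {2, 3, 4, 5, 6, 7, 8, 9}.
That is 1 component.

1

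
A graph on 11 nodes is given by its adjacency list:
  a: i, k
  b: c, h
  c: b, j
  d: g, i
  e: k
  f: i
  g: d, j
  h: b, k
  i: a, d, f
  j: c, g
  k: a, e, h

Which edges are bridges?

The edges on the cycle j-g-d-i-a-k-h-b-c-j are not bridges since each lies on that cycle.
But removing f-i disconnects f from i; removing e-k disconnects e from k — these are bridges.

e-k, f-i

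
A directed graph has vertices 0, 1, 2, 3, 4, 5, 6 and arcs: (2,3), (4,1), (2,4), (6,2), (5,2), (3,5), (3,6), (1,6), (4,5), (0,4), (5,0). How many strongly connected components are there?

{0, 1, 2, 3, 4, 5, 6} are all mutually reachable — one SCC of size 7.
That gives 1 strongly connected component.

1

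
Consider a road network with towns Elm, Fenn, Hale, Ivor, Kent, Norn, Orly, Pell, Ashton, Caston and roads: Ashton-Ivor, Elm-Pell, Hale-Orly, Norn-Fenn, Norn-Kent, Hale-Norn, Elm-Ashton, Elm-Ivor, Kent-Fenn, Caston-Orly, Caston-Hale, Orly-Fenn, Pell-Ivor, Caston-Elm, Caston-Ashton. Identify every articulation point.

Caston

Removing Caston increases the component count from 1 to 2, so Caston is a cut vertex.
By contrast removing Fenn leaves 1 component; it is not a cut vertex. No other vertex is a cut vertex either.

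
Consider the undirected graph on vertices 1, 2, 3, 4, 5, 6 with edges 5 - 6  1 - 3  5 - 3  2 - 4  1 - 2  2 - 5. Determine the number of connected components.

1

Starting from 1 we can reach 1, 2, 3, 4, 5, 6. That is one component of size 6.
Total: 1 component.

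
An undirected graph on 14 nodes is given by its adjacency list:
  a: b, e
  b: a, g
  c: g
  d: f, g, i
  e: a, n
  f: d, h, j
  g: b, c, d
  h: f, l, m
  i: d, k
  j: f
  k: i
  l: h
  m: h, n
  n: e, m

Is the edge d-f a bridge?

After removing d-f, the path d-g-b-a-e-n-m-h-f still connects them, so the edge is not a bridge.

No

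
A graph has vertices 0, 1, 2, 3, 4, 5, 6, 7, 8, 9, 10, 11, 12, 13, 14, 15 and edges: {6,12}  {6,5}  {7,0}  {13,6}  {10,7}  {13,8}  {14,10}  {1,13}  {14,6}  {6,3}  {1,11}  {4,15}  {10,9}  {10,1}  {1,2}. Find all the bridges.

The edges on the cycle 14-10-1-13-6-14 are not bridges since each lies on that cycle.
But removing 13 - 8 disconnects 13 from 8; removing 1 - 2 disconnects 1 from 2; removing 10 - 9 disconnects 10 from 9; removing 6 - 5 disconnects 6 from 5 — these are bridges.
In total 10 edges are bridges.

0-7, 1-11, 1-2, 10-7, 10-9, 12-6, 13-8, 15-4, 3-6, 5-6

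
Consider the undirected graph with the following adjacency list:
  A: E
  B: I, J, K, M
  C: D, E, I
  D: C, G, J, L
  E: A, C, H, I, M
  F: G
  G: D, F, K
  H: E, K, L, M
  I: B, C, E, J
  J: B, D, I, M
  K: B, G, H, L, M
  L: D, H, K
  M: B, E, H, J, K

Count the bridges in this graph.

2

The edges on the cycle H-K-M-J-I-E-H are not bridges since each lies on that cycle.
But removing G-F disconnects G from F; removing E-A disconnects E from A — these are bridges.
That makes 2 bridges.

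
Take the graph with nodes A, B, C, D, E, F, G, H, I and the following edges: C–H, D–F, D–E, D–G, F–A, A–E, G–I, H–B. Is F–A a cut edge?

No

After removing F–A, the path F-D-E-A still connects them, so the edge is not a bridge.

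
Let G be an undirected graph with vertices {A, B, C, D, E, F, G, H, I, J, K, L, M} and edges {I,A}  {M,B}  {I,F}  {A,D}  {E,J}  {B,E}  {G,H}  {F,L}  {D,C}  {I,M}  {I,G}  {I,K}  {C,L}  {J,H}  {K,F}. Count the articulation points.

1

Removing I increases the component count from 1 to 2, so I is a cut vertex.
By contrast removing E leaves 1 component; it is not a cut vertex. No other vertex is a cut vertex either.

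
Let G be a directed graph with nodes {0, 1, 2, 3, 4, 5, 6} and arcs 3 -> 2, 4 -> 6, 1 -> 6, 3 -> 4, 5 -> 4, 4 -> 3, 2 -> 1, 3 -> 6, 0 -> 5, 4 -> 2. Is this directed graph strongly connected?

There is no directed path from 5 to 0, so the graph is not strongly connected.

No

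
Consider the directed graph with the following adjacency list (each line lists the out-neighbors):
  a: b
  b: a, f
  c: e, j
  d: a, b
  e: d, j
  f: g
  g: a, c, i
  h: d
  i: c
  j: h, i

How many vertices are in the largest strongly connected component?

10

{a, b, c, d, e, f, g, h, i, j} are all mutually reachable — one SCC of size 10.
The largest has 10 vertices.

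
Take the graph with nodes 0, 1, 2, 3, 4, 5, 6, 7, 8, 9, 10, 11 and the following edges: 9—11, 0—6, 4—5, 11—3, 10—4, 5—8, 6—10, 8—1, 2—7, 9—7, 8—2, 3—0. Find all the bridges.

1-8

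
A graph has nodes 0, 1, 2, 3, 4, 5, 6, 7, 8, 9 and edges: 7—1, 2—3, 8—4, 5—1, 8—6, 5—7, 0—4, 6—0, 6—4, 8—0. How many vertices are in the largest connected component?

9 is isolated — a component by itself.
Starting from 2 we can reach 2, 3. That is one component of size 2.
Starting from 1 we can reach 1, 5, 7. That is one component of size 3.
Starting from 0 we can reach 0, 4, 6, 8. That is one component of size 4.
The largest has 4 vertices.

4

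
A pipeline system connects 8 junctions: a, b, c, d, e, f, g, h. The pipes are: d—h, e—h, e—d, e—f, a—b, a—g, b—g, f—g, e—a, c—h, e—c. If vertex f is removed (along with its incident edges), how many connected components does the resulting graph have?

1

With f gone, the remaining components are: {a, b, c, d, e, g, h}.
That is 1 component.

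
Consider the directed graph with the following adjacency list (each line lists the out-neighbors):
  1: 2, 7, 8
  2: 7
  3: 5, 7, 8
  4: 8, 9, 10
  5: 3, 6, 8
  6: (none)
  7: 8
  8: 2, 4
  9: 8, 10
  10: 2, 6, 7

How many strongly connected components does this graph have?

{2, 4, 7, 8, 9, 10} are all mutually reachable — one SCC of size 6.
{3, 5} are all mutually reachable — one SCC of size 2.
{6} is an SCC by itself.
{1} is an SCC by itself.
That gives 4 strongly connected components.

4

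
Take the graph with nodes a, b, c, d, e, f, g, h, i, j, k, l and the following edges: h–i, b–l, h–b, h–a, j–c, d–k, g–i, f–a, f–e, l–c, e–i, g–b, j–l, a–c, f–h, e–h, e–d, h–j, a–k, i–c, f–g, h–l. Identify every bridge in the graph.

none

The edges on the cycle f-e-i-h-f are not bridges since each lies on that cycle.
Every edge lies on some cycle, so there are no bridges.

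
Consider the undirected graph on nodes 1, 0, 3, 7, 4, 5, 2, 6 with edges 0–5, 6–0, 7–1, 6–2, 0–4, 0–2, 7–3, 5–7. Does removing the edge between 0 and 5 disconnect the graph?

Yes

Removing 0–5 leaves no path between 0 and 5: the component count goes from 1 to 2. So it is a bridge.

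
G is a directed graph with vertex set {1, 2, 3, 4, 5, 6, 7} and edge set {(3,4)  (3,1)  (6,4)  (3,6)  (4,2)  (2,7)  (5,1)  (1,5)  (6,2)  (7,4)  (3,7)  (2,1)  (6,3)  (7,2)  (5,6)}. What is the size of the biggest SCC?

7

{1, 2, 3, 4, 5, 6, 7} are all mutually reachable — one SCC of size 7.
The largest has 7 vertices.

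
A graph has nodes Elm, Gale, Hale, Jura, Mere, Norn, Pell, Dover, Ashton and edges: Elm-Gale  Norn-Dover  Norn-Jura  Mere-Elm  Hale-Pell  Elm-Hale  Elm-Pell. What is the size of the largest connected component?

Ashton is isolated — a component by itself.
Starting from Jura we can reach Jura, Norn, Dover. That is one component of size 3.
Starting from Elm we can reach Elm, Gale, Hale, Mere, Pell. That is one component of size 5.
The largest has 5 vertices.

5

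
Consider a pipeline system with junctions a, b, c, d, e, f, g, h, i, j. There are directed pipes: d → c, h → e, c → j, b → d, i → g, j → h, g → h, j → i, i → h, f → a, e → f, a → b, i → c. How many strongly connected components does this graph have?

1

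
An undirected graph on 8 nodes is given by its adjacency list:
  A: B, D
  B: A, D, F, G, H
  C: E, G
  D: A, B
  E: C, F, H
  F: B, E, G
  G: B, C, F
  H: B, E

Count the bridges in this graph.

The edges on the cycle B-D-A-B are not bridges since each lies on that cycle.
Every edge lies on some cycle, so there are no bridges.

0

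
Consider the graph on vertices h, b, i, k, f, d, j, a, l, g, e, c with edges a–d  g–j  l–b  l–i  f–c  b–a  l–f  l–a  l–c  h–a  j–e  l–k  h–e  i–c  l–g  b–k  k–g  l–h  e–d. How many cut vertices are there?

Removing l increases the component count from 1 to 2, so l is a cut vertex.
By contrast removing i leaves 1 component; it is not a cut vertex. No other vertex is a cut vertex either.

1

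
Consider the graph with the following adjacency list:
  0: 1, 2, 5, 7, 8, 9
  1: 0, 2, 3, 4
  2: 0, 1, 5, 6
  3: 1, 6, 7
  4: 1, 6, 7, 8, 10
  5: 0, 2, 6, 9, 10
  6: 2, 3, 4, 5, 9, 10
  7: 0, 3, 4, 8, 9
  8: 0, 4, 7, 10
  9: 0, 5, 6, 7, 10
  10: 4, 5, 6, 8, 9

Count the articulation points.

0

Removing 8, for instance, still leaves 1 component. No single vertex removal increases the component count — the graph has no articulation points.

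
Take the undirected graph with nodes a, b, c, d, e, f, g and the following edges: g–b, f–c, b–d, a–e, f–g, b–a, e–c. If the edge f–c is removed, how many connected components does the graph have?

1

f and c are still connected via f-g-b-a-e-c, so the component count stays at 1.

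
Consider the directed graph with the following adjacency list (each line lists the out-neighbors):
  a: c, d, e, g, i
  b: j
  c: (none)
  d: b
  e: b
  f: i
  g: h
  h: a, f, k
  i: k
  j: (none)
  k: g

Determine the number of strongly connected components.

{a, f, g, h, i, k} are all mutually reachable — one SCC of size 6.
{j} is an SCC by itself.
{d} is an SCC by itself.
{b} is an SCC by itself.
{e} is an SCC by itself.
(and 1 more singleton SCC)
That gives 6 strongly connected components.

6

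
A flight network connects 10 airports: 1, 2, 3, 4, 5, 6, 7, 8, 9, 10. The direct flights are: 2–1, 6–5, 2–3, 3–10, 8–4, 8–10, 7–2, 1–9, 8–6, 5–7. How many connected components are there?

1

Starting from 1 we can reach 1, 2, 3, 4, 5, 6, 7, 8, 9, 10. That is one component of size 10.
Total: 1 component.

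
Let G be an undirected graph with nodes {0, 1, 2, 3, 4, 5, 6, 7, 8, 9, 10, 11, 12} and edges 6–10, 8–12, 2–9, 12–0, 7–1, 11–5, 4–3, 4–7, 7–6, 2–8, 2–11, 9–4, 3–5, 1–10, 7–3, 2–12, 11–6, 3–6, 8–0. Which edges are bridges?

The edges on the cycle 7-1-10-6-7 are not bridges since each lies on that cycle.
Every edge lies on some cycle, so there are no bridges.

none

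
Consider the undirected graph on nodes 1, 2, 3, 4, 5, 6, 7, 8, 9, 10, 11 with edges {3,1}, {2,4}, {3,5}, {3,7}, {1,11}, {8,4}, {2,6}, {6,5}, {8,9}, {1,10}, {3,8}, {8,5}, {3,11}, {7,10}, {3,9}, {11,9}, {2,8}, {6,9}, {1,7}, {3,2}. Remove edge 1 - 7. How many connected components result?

1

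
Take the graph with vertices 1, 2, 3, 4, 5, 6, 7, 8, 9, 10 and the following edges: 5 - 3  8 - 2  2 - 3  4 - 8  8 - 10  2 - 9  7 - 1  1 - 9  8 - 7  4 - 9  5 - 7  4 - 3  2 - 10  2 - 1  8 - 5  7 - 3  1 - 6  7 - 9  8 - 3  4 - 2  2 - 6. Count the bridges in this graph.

0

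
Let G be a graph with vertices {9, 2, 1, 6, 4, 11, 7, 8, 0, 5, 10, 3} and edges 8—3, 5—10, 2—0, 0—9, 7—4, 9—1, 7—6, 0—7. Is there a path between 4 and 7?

Yes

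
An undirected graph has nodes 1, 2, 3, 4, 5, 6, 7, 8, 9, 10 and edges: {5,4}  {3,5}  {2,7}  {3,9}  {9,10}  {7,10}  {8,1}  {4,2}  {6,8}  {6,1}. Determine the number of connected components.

2

Starting from 1 we can reach 1, 6, 8. That is one component of size 3.
Starting from 2 we can reach 2, 3, 4, 5, 7, 9, 10. That is one component of size 7.
Total: 2 components.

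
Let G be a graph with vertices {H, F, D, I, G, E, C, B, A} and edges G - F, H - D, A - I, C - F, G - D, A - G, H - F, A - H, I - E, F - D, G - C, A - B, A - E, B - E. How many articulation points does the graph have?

Removing A increases the component count from 1 to 2, so A is a cut vertex.
By contrast removing C leaves 1 component; it is not a cut vertex. No other vertex is a cut vertex either.

1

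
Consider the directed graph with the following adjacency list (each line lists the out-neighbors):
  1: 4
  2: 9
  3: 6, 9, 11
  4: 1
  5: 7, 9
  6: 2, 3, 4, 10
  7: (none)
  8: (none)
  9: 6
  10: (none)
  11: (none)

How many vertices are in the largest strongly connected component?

4

{2, 3, 6, 9} are all mutually reachable — one SCC of size 4.
{1, 4} are all mutually reachable — one SCC of size 2.
{11} is an SCC by itself.
{7} is an SCC by itself.
{10} is an SCC by itself.
(and 2 more singleton SCCs)
The largest has 4 vertices.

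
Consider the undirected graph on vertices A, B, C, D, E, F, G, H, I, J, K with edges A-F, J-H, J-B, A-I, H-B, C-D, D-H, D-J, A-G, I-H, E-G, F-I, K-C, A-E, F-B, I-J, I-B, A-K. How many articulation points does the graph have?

1

Removing A increases the component count from 1 to 2, so A is a cut vertex.
By contrast removing H leaves 1 component; it is not a cut vertex. No other vertex is a cut vertex either.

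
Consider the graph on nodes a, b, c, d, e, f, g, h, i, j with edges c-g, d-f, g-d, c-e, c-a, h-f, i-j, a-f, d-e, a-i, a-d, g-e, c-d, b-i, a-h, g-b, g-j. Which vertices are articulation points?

Removing c, for instance, still leaves 1 component. No single vertex removal increases the component count — the graph has no articulation points.

none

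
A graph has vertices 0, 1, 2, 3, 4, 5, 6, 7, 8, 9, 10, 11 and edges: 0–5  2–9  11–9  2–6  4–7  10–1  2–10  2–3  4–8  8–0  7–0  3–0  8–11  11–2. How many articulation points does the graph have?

Removing 0 increases the component count from 1 to 2, so 0 is a cut vertex.
Removing 2 increases the component count from 1 to 3, so 2 is a cut vertex.
Removing 10 increases the component count from 1 to 2, so 10 is a cut vertex.
By contrast removing 7 leaves 1 component; it is not a cut vertex. No other vertex is a cut vertex either.

3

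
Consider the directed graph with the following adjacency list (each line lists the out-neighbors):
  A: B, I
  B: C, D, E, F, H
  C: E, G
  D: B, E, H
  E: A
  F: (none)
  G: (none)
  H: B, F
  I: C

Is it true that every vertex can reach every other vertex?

There is no directed path from G to E, so the graph is not strongly connected.

No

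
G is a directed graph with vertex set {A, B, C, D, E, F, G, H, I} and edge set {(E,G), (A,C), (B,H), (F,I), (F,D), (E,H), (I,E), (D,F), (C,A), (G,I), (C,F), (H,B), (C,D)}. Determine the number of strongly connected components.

4

{E, G, I} are all mutually reachable — one SCC of size 3.
{D, F} are all mutually reachable — one SCC of size 2.
{A, C} are all mutually reachable — one SCC of size 2.
{B, H} are all mutually reachable — one SCC of size 2.
That gives 4 strongly connected components.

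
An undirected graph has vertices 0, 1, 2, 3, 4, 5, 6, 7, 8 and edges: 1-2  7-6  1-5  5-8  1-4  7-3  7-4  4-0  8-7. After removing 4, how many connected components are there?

With 4 gone, the remaining components are: {0}; {1, 2, 3, 5, 6, 7, 8}.
That is 2 components.

2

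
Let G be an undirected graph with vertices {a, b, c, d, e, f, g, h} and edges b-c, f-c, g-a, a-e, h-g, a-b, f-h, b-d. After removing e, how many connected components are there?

With e gone, the remaining components are: {a, b, c, d, f, g, h}.
That is 1 component.

1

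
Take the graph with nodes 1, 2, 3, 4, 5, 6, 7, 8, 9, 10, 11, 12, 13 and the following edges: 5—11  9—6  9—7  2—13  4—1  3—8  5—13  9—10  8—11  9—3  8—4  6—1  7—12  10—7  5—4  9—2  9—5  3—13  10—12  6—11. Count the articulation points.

1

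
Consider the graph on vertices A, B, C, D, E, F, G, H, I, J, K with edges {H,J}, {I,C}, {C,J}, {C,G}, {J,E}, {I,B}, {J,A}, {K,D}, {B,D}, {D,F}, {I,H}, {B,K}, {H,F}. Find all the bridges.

A-J, C-G, E-J

The edges on the cycle I-C-J-H-I are not bridges since each lies on that cycle.
But removing E—J disconnects E from J; removing C—G disconnects C from G; removing A—J disconnects A from J — these are bridges.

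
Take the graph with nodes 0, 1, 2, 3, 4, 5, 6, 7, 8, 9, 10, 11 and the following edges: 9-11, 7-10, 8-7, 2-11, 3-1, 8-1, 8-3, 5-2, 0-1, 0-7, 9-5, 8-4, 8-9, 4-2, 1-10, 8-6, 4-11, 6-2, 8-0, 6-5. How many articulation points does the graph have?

1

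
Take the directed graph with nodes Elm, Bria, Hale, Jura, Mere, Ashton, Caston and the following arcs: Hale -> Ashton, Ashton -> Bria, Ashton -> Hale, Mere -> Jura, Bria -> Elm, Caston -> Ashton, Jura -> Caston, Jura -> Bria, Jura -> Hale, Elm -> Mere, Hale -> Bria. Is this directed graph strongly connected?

From Ashton we can reach every vertex (Elm, Bria, Hale, Jura, Mere, Ashton, Caston), and every vertex can reach Ashton (Elm, Bria, Hale, Jura, Mere, Ashton, Caston). So the whole graph is one strongly connected component.

Yes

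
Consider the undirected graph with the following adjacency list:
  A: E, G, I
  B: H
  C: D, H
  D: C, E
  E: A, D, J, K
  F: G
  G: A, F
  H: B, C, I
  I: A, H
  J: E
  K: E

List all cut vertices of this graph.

Removing A increases the component count from 1 to 2, so A is a cut vertex.
Removing E increases the component count from 1 to 3, so E is a cut vertex.
Removing G increases the component count from 1 to 2, so G is a cut vertex.
Likewise H is a cut vertex.
By contrast removing D leaves 1 component; it is not a cut vertex. No other vertex is a cut vertex either.

A, E, G, H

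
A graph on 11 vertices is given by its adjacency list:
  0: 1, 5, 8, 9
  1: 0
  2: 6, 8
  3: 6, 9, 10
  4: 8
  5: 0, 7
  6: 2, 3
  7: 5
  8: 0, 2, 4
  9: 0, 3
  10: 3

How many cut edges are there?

5

The edges on the cycle 3-9-0-8-2-6-3 are not bridges since each lies on that cycle.
But removing 3-10 disconnects 3 from 10; removing 7-5 disconnects 7 from 5; removing 4-8 disconnects 4 from 8; removing 0-5 disconnects 0 from 5 — these are bridges.
In total 5 edges are bridges.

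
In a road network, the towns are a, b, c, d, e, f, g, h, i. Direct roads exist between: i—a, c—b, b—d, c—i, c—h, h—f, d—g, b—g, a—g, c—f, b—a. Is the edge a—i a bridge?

After removing a—i, the path a-b-c-i still connects them, so the edge is not a bridge.

No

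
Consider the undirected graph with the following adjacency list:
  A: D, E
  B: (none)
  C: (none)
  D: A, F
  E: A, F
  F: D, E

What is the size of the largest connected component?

4

C is isolated — a component by itself.
B is isolated — a component by itself.
Starting from A we can reach A, D, E, F. That is one component of size 4.
The largest has 4 vertices.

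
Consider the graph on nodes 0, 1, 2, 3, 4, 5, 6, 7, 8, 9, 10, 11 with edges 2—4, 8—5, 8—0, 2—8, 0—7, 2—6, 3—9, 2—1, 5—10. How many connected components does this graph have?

11 is isolated — a component by itself.
Starting from 3 we can reach 3, 9. That is one component of size 2.
Starting from 0 we can reach 0, 1, 2, 4, 5, 6, 7, 8, 10. That is one component of size 9.
Total: 3 components.

3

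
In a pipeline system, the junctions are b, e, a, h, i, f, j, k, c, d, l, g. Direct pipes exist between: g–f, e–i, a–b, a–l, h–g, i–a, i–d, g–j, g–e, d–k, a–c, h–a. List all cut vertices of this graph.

Removing a increases the component count from 1 to 4, so a is a cut vertex.
Removing d increases the component count from 1 to 2, so d is a cut vertex.
Removing g increases the component count from 1 to 3, so g is a cut vertex.
Likewise i is a cut vertex.
By contrast removing j leaves 1 component; it is not a cut vertex. No other vertex is a cut vertex either.

a, d, g, i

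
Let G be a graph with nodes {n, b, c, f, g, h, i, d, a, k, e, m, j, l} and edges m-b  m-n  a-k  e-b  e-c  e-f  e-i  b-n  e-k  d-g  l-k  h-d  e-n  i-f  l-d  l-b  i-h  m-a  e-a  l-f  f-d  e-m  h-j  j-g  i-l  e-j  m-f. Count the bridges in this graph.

1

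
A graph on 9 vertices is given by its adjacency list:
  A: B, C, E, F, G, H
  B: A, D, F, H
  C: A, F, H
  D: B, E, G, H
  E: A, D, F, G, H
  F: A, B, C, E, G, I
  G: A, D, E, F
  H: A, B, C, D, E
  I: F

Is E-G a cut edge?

No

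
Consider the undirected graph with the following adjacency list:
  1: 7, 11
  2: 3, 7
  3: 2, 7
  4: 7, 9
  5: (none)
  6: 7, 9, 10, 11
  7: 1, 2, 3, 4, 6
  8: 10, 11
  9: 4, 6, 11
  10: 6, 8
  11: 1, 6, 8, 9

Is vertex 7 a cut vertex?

Deleting 7 raises the number of components from 2 to 3, so 7 is a cut vertex.

Yes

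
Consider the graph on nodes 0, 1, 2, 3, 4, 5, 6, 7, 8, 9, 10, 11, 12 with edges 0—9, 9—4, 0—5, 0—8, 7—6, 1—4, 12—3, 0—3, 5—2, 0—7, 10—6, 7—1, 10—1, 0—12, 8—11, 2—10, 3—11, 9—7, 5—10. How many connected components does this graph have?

Starting from 0 we can reach 0, 1, 2, 3, 4, 5, 6, 7, 8, 9, 10, 11, 12. That is one component of size 13.
Total: 1 component.

1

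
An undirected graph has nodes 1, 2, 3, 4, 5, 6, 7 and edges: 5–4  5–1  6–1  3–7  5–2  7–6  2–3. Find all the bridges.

4-5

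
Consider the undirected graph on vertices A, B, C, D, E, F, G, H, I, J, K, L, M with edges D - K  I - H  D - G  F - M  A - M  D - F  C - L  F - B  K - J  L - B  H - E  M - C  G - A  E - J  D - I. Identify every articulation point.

D

Removing D increases the component count from 1 to 2, so D is a cut vertex.
By contrast removing F leaves 1 component; it is not a cut vertex. No other vertex is a cut vertex either.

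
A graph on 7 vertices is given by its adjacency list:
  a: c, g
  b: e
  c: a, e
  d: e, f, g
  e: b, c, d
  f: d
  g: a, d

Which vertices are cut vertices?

d, e

Removing d increases the component count from 1 to 2, so d is a cut vertex.
Removing e increases the component count from 1 to 2, so e is a cut vertex.
By contrast removing g leaves 1 component; it is not a cut vertex. No other vertex is a cut vertex either.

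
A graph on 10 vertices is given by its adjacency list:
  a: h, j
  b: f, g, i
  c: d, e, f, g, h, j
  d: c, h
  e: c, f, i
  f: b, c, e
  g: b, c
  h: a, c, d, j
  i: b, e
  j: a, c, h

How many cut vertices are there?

Removing c increases the component count from 1 to 2, so c is a cut vertex.
By contrast removing h leaves 1 component; it is not a cut vertex. No other vertex is a cut vertex either.

1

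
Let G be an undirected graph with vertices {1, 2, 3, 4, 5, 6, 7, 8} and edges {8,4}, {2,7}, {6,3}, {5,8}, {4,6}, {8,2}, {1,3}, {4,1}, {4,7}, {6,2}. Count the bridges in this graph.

1

The edges on the cycle 4-6-2-7-4 are not bridges since each lies on that cycle.
But removing 5–8 disconnects 5 from 8 — this is a bridge.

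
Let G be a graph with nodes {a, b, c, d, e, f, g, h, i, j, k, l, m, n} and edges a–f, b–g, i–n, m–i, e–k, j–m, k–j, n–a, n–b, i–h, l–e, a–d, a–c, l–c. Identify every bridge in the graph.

The edges on the cycle l-e-k-j-m-i-n-a-c-l are not bridges since each lies on that cycle.
But removing f–a disconnects f from a; removing d–a disconnects d from a; removing b–n disconnects b from n; removing b–g disconnects b from g — these are bridges.
In total 5 edges are bridges.

a-d, a-f, b-g, b-n, h-i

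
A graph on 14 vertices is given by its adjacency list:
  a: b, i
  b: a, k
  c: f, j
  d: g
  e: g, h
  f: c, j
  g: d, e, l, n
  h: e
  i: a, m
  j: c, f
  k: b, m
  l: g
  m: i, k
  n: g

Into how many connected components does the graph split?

Starting from c we can reach c, f, j. That is one component of size 3.
Starting from a we can reach a, b, i, k, m. That is one component of size 5.
Starting from d we can reach d, e, g, h, l, n. That is one component of size 6.
Total: 3 components.

3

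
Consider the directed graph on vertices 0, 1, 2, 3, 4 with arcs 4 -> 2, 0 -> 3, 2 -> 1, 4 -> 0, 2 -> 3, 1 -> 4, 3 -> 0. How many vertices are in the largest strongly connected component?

3

{1, 2, 4} are all mutually reachable — one SCC of size 3.
{0, 3} are all mutually reachable — one SCC of size 2.
The largest has 3 vertices.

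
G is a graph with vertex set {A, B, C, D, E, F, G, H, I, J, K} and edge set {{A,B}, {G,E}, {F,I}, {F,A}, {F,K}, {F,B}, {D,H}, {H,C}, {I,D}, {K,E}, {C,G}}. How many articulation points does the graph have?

1

Removing F increases the component count from 2 to 3, so F is a cut vertex.
By contrast removing B leaves 2 components; it is not a cut vertex. No other vertex is a cut vertex either.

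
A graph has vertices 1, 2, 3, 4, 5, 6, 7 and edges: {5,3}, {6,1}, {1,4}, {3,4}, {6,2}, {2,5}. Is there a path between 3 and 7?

No

The component containing 3 is {1, 2, 3, 4, 5, 6}, and 7 is not in it.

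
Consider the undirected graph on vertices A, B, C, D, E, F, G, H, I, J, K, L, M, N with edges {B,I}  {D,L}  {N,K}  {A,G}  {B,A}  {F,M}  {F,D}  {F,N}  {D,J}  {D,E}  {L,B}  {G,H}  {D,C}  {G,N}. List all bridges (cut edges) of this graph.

The edges on the cycle F-D-L-B-A-G-N-F are not bridges since each lies on that cycle.
But removing D—E disconnects D from E; removing I—B disconnects I from B; removing J—D disconnects J from D; removing K—N disconnects K from N — these are bridges.
In total 7 edges are bridges.

B-I, C-D, D-E, D-J, F-M, G-H, K-N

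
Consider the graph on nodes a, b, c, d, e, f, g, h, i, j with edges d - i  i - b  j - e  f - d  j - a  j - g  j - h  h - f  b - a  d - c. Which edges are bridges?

The edges on the cycle j-h-f-d-i-b-a-j are not bridges since each lies on that cycle.
But removing j - e disconnects j from e; removing c - d disconnects c from d; removing j - g disconnects j from g — these are bridges.

c-d, e-j, g-j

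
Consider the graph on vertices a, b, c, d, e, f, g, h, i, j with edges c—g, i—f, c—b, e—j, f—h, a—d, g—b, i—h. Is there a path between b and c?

From b we can reach b, c, g, which includes c.

Yes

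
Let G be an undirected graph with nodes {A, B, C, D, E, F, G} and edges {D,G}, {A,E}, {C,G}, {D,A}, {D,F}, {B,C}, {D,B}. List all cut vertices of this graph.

A, D

Removing A increases the component count from 1 to 2, so A is a cut vertex.
Removing D increases the component count from 1 to 3, so D is a cut vertex.
By contrast removing C leaves 1 component; it is not a cut vertex. No other vertex is a cut vertex either.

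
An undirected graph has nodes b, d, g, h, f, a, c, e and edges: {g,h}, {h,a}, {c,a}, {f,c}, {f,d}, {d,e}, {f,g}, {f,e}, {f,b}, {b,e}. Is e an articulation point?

No

Deleting e leaves 1 component (was 1) (its neighbors b, d, f remain connected to each other), so e is not a cut vertex.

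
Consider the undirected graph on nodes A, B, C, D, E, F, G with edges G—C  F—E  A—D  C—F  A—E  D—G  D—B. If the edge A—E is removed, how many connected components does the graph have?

1

A and E are still connected via A-D-G-C-F-E, so the component count stays at 1.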